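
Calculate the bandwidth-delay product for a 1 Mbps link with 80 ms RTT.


BDP = bandwidth * RTT
= 1 Mbps * 80 ms
= 1 * 1e6 * 80 / 1000 bits
= 80000 bits
= 10000 bytes
= 9.7656 KB
BDP = 80000 bits (10000 bytes)


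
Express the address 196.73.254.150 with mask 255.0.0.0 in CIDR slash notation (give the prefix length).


Binary: 11111111.00000000.00000000.00000000
Count leading 1s
Prefix: /8


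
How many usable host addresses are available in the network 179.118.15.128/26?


Host bits = 32 - 26 = 6
Total addresses = 2^6 = 64
Usable = total - 2 (network and broadcast)
Usable hosts: 62


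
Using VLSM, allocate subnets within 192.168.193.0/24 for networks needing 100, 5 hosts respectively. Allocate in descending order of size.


100 hosts -> /25 (126 usable): 192.168.193.0/25
5 hosts -> /29 (6 usable): 192.168.193.128/29
Allocation: 192.168.193.0/25 (100 hosts, 126 usable); 192.168.193.128/29 (5 hosts, 6 usable)


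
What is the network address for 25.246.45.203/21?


IP:   00011001.11110110.00101101.11001011
Mask: 11111111.11111111.11111000.00000000
AND operation:
Net:  00011001.11110110.00101000.00000000
Network: 25.246.40.0/21


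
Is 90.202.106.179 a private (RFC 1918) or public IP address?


RFC 1918 private ranges:
  10.0.0.0/8 (10.0.0.0 - 10.255.255.255)
  172.16.0.0/12 (172.16.0.0 - 172.31.255.255)
  192.168.0.0/16 (192.168.0.0 - 192.168.255.255)
Public (not in any RFC 1918 range)


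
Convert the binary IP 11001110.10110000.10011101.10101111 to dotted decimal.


11001110 = 206
10110000 = 176
10011101 = 157
10101111 = 175
IP: 206.176.157.175


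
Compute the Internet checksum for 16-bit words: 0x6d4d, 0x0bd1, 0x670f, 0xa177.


Sum all words (with carry folding):
+ 0x6d4d = 0x6d4d
+ 0x0bd1 = 0x791e
+ 0x670f = 0xe02d
+ 0xa177 = 0x81a5
One's complement: ~0x81a5
Checksum = 0x7e5a


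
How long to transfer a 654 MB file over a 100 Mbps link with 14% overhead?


Effective throughput = 100 * (1 - 14/100) = 86 Mbps
File size in Mb = 654 * 8 = 5232 Mb
Time = 5232 / 86
Time = 60.8372 seconds


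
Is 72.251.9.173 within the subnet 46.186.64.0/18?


Subnet network: 46.186.64.0
Test IP AND mask: 72.251.0.0
No, 72.251.9.173 is not in 46.186.64.0/18


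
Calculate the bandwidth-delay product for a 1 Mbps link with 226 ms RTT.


BDP = bandwidth * RTT
= 1 Mbps * 226 ms
= 1 * 1e6 * 226 / 1000 bits
= 226000 bits
= 28250 bytes
= 27.5879 KB
BDP = 226000 bits (28250 bytes)


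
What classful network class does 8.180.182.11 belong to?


First octet: 8
Binary: 00001000
0xxxxxxx -> Class A (1-126)
Class A, default mask 255.0.0.0 (/8)


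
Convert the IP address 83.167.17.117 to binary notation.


83 = 01010011
167 = 10100111
17 = 00010001
117 = 01110101
Binary: 01010011.10100111.00010001.01110101


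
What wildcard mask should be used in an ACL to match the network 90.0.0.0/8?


Subnet mask: 255.0.0.0
Wildcard = 255.255.255.255 - subnet mask
255 - 255 = 0
255 - 0 = 255
255 - 0 = 255
255 - 0 = 255
Wildcard: 0.255.255.255


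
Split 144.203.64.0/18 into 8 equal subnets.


New prefix = 18 + 3 = 21
Each subnet has 2048 addresses
  144.203.64.0/21
  144.203.72.0/21
  144.203.80.0/21
  144.203.88.0/21
  144.203.96.0/21
  144.203.104.0/21
  144.203.112.0/21
  144.203.120.0/21
Subnets: 144.203.64.0/21, 144.203.72.0/21, 144.203.80.0/21, 144.203.88.0/21, 144.203.96.0/21, 144.203.104.0/21, 144.203.112.0/21, 144.203.120.0/21


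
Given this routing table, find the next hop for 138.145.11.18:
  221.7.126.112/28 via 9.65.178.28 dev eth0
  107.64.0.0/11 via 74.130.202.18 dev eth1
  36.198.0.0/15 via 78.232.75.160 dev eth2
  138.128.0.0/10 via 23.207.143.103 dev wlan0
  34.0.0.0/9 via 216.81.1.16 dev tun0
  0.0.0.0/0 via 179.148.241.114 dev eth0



Longest prefix match for 138.145.11.18:
  /28 221.7.126.112: no
  /11 107.64.0.0: no
  /15 36.198.0.0: no
  /10 138.128.0.0: MATCH
  /9 34.0.0.0: no
  /0 0.0.0.0: MATCH
Selected: next-hop 23.207.143.103 via wlan0 (matched /10)


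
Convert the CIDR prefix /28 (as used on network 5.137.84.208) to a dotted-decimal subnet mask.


/28 means 28 network bits, 4 host bits
Binary: 11111111111111111111111111110000
Mask: 255.255.255.240


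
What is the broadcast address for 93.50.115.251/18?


Network: 93.50.64.0/18
Host bits = 14
Set all host bits to 1:
Broadcast: 93.50.127.255


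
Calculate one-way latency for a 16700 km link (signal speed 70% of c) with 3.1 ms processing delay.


Speed = 0.7 * 3e5 km/s = 210000 km/s
Propagation delay = 16700 / 210000 = 0.0795 s = 79.5238 ms
Processing delay = 3.1 ms
Total one-way latency = 82.6238 ms


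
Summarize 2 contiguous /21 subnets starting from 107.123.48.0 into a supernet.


Original prefix: /21
Number of subnets: 2 = 2^1
New prefix = 21 - 1 = 20
Supernet: 107.123.48.0/20


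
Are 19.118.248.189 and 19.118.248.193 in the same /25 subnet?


Mask: 255.255.255.128
19.118.248.189 AND mask = 19.118.248.128
19.118.248.193 AND mask = 19.118.248.128
Yes, same subnet (19.118.248.128)


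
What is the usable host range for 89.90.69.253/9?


Network: 89.0.0.0
Broadcast: 89.127.255.255
First usable = network + 1
Last usable = broadcast - 1
Range: 89.0.0.1 to 89.127.255.254


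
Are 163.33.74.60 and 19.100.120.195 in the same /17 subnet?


Mask: 255.255.128.0
163.33.74.60 AND mask = 163.33.0.0
19.100.120.195 AND mask = 19.100.0.0
No, different subnets (163.33.0.0 vs 19.100.0.0)


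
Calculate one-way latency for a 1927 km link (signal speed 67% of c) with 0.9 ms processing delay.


Speed = 0.67 * 3e5 km/s = 201000 km/s
Propagation delay = 1927 / 201000 = 0.0096 s = 9.5871 ms
Processing delay = 0.9 ms
Total one-way latency = 10.4871 ms


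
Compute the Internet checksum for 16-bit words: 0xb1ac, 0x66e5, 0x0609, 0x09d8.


Sum all words (with carry folding):
+ 0xb1ac = 0xb1ac
+ 0x66e5 = 0x1892
+ 0x0609 = 0x1e9b
+ 0x09d8 = 0x2873
One's complement: ~0x2873
Checksum = 0xd78c


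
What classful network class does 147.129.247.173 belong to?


First octet: 147
Binary: 10010011
10xxxxxx -> Class B (128-191)
Class B, default mask 255.255.0.0 (/16)


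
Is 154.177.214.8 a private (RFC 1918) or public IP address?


RFC 1918 private ranges:
  10.0.0.0/8 (10.0.0.0 - 10.255.255.255)
  172.16.0.0/12 (172.16.0.0 - 172.31.255.255)
  192.168.0.0/16 (192.168.0.0 - 192.168.255.255)
Public (not in any RFC 1918 range)


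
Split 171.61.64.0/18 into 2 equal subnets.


New prefix = 18 + 1 = 19
Each subnet has 8192 addresses
  171.61.64.0/19
  171.61.96.0/19
Subnets: 171.61.64.0/19, 171.61.96.0/19


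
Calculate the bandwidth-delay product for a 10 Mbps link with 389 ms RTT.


BDP = bandwidth * RTT
= 10 Mbps * 389 ms
= 10 * 1e6 * 389 / 1000 bits
= 3890000 bits
= 486250 bytes
= 474.8535 KB
BDP = 3890000 bits (486250 bytes)


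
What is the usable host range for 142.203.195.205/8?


Network: 142.0.0.0
Broadcast: 142.255.255.255
First usable = network + 1
Last usable = broadcast - 1
Range: 142.0.0.1 to 142.255.255.254


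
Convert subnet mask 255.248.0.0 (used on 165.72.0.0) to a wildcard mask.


Subnet mask: 255.248.0.0
Wildcard = 255.255.255.255 - subnet mask
255 - 255 = 0
255 - 248 = 7
255 - 0 = 255
255 - 0 = 255
Wildcard: 0.7.255.255


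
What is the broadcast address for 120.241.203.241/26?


Network: 120.241.203.192/26
Host bits = 6
Set all host bits to 1:
Broadcast: 120.241.203.255


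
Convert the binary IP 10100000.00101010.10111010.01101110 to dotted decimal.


10100000 = 160
00101010 = 42
10111010 = 186
01101110 = 110
IP: 160.42.186.110


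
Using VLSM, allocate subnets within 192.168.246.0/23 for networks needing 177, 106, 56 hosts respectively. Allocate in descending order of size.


177 hosts -> /24 (254 usable): 192.168.246.0/24
106 hosts -> /25 (126 usable): 192.168.247.0/25
56 hosts -> /26 (62 usable): 192.168.247.128/26
Allocation: 192.168.246.0/24 (177 hosts, 254 usable); 192.168.247.0/25 (106 hosts, 126 usable); 192.168.247.128/26 (56 hosts, 62 usable)


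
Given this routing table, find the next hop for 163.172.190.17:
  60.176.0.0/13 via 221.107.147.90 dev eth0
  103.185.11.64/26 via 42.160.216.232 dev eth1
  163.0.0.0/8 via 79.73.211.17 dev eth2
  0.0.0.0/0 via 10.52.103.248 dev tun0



Longest prefix match for 163.172.190.17:
  /13 60.176.0.0: no
  /26 103.185.11.64: no
  /8 163.0.0.0: MATCH
  /0 0.0.0.0: MATCH
Selected: next-hop 79.73.211.17 via eth2 (matched /8)


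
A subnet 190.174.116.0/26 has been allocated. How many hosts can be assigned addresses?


Host bits = 32 - 26 = 6
Total addresses = 2^6 = 64
Usable = total - 2 (network and broadcast)
Usable hosts: 62


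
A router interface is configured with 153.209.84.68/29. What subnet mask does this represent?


/29 means 29 network bits, 3 host bits
Binary: 11111111111111111111111111111000
Mask: 255.255.255.248


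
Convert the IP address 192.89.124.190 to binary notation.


192 = 11000000
89 = 01011001
124 = 01111100
190 = 10111110
Binary: 11000000.01011001.01111100.10111110


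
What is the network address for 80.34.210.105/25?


IP:   01010000.00100010.11010010.01101001
Mask: 11111111.11111111.11111111.10000000
AND operation:
Net:  01010000.00100010.11010010.00000000
Network: 80.34.210.0/25


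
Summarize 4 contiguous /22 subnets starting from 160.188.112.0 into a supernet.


Original prefix: /22
Number of subnets: 4 = 2^2
New prefix = 22 - 2 = 20
Supernet: 160.188.112.0/20


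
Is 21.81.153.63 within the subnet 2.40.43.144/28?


Subnet network: 2.40.43.144
Test IP AND mask: 21.81.153.48
No, 21.81.153.63 is not in 2.40.43.144/28


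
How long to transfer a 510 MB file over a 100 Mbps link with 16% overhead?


Effective throughput = 100 * (1 - 16/100) = 84 Mbps
File size in Mb = 510 * 8 = 4080 Mb
Time = 4080 / 84
Time = 48.5714 seconds


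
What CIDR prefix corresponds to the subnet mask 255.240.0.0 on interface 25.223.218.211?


Binary: 11111111.11110000.00000000.00000000
Count leading 1s
Prefix: /12


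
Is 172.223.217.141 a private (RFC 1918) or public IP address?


RFC 1918 private ranges:
  10.0.0.0/8 (10.0.0.0 - 10.255.255.255)
  172.16.0.0/12 (172.16.0.0 - 172.31.255.255)
  192.168.0.0/16 (192.168.0.0 - 192.168.255.255)
Public (not in any RFC 1918 range)


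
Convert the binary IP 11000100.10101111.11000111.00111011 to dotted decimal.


11000100 = 196
10101111 = 175
11000111 = 199
00111011 = 59
IP: 196.175.199.59


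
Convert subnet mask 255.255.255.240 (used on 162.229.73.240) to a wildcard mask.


Subnet mask: 255.255.255.240
Wildcard = 255.255.255.255 - subnet mask
255 - 255 = 0
255 - 255 = 0
255 - 255 = 0
255 - 240 = 15
Wildcard: 0.0.0.15


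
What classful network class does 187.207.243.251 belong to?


First octet: 187
Binary: 10111011
10xxxxxx -> Class B (128-191)
Class B, default mask 255.255.0.0 (/16)


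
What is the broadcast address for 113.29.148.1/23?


Network: 113.29.148.0/23
Host bits = 9
Set all host bits to 1:
Broadcast: 113.29.149.255


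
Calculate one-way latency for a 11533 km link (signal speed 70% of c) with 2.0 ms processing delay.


Speed = 0.7 * 3e5 km/s = 210000 km/s
Propagation delay = 11533 / 210000 = 0.0549 s = 54.919 ms
Processing delay = 2.0 ms
Total one-way latency = 56.919 ms


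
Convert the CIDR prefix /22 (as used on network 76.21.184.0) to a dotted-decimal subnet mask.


/22 means 22 network bits, 10 host bits
Binary: 11111111111111111111110000000000
Mask: 255.255.252.0


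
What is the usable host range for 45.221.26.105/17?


Network: 45.221.0.0
Broadcast: 45.221.127.255
First usable = network + 1
Last usable = broadcast - 1
Range: 45.221.0.1 to 45.221.127.254


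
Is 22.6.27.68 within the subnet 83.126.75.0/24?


Subnet network: 83.126.75.0
Test IP AND mask: 22.6.27.0
No, 22.6.27.68 is not in 83.126.75.0/24


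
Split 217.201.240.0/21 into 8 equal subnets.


New prefix = 21 + 3 = 24
Each subnet has 256 addresses
  217.201.240.0/24
  217.201.241.0/24
  217.201.242.0/24
  217.201.243.0/24
  217.201.244.0/24
  217.201.245.0/24
  217.201.246.0/24
  217.201.247.0/24
Subnets: 217.201.240.0/24, 217.201.241.0/24, 217.201.242.0/24, 217.201.243.0/24, 217.201.244.0/24, 217.201.245.0/24, 217.201.246.0/24, 217.201.247.0/24


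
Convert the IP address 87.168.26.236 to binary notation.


87 = 01010111
168 = 10101000
26 = 00011010
236 = 11101100
Binary: 01010111.10101000.00011010.11101100


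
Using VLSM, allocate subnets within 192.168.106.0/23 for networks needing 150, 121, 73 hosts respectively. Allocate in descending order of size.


150 hosts -> /24 (254 usable): 192.168.106.0/24
121 hosts -> /25 (126 usable): 192.168.107.0/25
73 hosts -> /25 (126 usable): 192.168.107.128/25
Allocation: 192.168.106.0/24 (150 hosts, 254 usable); 192.168.107.0/25 (121 hosts, 126 usable); 192.168.107.128/25 (73 hosts, 126 usable)


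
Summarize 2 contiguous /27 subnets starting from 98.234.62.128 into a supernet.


Original prefix: /27
Number of subnets: 2 = 2^1
New prefix = 27 - 1 = 26
Supernet: 98.234.62.128/26


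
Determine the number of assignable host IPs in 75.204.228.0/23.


Host bits = 32 - 23 = 9
Total addresses = 2^9 = 512
Usable = total - 2 (network and broadcast)
Usable hosts: 510


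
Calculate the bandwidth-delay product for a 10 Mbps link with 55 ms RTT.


BDP = bandwidth * RTT
= 10 Mbps * 55 ms
= 10 * 1e6 * 55 / 1000 bits
= 550000 bits
= 68750 bytes
= 67.1387 KB
BDP = 550000 bits (68750 bytes)


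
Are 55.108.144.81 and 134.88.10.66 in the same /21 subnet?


Mask: 255.255.248.0
55.108.144.81 AND mask = 55.108.144.0
134.88.10.66 AND mask = 134.88.8.0
No, different subnets (55.108.144.0 vs 134.88.8.0)


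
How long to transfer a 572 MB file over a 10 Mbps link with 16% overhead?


Effective throughput = 10 * (1 - 16/100) = 8.4 Mbps
File size in Mb = 572 * 8 = 4576 Mb
Time = 4576 / 8.4
Time = 544.7619 seconds


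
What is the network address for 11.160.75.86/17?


IP:   00001011.10100000.01001011.01010110
Mask: 11111111.11111111.10000000.00000000
AND operation:
Net:  00001011.10100000.00000000.00000000
Network: 11.160.0.0/17


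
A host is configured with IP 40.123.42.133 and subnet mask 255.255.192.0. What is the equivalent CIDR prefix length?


Binary: 11111111.11111111.11000000.00000000
Count leading 1s
Prefix: /18


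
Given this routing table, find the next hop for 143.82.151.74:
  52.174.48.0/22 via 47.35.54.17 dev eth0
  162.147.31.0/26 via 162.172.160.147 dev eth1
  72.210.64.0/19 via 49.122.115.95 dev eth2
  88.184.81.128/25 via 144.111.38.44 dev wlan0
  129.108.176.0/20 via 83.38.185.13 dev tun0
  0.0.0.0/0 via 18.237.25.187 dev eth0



Longest prefix match for 143.82.151.74:
  /22 52.174.48.0: no
  /26 162.147.31.0: no
  /19 72.210.64.0: no
  /25 88.184.81.128: no
  /20 129.108.176.0: no
  /0 0.0.0.0: MATCH
Selected: next-hop 18.237.25.187 via eth0 (matched /0)


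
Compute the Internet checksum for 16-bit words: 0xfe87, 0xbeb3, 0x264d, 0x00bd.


Sum all words (with carry folding):
+ 0xfe87 = 0xfe87
+ 0xbeb3 = 0xbd3b
+ 0x264d = 0xe388
+ 0x00bd = 0xe445
One's complement: ~0xe445
Checksum = 0x1bba


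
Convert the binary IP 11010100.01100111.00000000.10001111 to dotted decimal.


11010100 = 212
01100111 = 103
00000000 = 0
10001111 = 143
IP: 212.103.0.143


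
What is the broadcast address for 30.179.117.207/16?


Network: 30.179.0.0/16
Host bits = 16
Set all host bits to 1:
Broadcast: 30.179.255.255


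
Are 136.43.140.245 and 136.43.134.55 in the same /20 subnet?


Mask: 255.255.240.0
136.43.140.245 AND mask = 136.43.128.0
136.43.134.55 AND mask = 136.43.128.0
Yes, same subnet (136.43.128.0)


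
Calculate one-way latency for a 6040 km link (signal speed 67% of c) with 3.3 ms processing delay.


Speed = 0.67 * 3e5 km/s = 201000 km/s
Propagation delay = 6040 / 201000 = 0.03 s = 30.0498 ms
Processing delay = 3.3 ms
Total one-way latency = 33.3498 ms


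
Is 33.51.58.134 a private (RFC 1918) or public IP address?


RFC 1918 private ranges:
  10.0.0.0/8 (10.0.0.0 - 10.255.255.255)
  172.16.0.0/12 (172.16.0.0 - 172.31.255.255)
  192.168.0.0/16 (192.168.0.0 - 192.168.255.255)
Public (not in any RFC 1918 range)


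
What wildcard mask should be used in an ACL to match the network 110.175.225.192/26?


Subnet mask: 255.255.255.192
Wildcard = 255.255.255.255 - subnet mask
255 - 255 = 0
255 - 255 = 0
255 - 255 = 0
255 - 192 = 63
Wildcard: 0.0.0.63


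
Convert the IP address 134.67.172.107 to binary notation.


134 = 10000110
67 = 01000011
172 = 10101100
107 = 01101011
Binary: 10000110.01000011.10101100.01101011


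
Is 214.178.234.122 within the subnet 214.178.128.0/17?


Subnet network: 214.178.128.0
Test IP AND mask: 214.178.128.0
Yes, 214.178.234.122 is in 214.178.128.0/17


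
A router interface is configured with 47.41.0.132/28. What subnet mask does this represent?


/28 means 28 network bits, 4 host bits
Binary: 11111111111111111111111111110000
Mask: 255.255.255.240


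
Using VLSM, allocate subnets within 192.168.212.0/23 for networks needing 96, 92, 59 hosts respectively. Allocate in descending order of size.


96 hosts -> /25 (126 usable): 192.168.212.0/25
92 hosts -> /25 (126 usable): 192.168.212.128/25
59 hosts -> /26 (62 usable): 192.168.213.0/26
Allocation: 192.168.212.0/25 (96 hosts, 126 usable); 192.168.212.128/25 (92 hosts, 126 usable); 192.168.213.0/26 (59 hosts, 62 usable)


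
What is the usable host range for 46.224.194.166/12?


Network: 46.224.0.0
Broadcast: 46.239.255.255
First usable = network + 1
Last usable = broadcast - 1
Range: 46.224.0.1 to 46.239.255.254


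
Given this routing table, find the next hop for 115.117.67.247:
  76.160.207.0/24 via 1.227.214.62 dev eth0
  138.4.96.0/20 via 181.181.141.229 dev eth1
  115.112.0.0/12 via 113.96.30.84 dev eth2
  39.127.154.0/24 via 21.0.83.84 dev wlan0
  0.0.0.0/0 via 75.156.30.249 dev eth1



Longest prefix match for 115.117.67.247:
  /24 76.160.207.0: no
  /20 138.4.96.0: no
  /12 115.112.0.0: MATCH
  /24 39.127.154.0: no
  /0 0.0.0.0: MATCH
Selected: next-hop 113.96.30.84 via eth2 (matched /12)


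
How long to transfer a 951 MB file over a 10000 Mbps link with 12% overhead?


Effective throughput = 10000 * (1 - 12/100) = 8800 Mbps
File size in Mb = 951 * 8 = 7608 Mb
Time = 7608 / 8800
Time = 0.8645 seconds


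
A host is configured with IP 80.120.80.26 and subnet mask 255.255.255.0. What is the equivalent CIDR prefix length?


Binary: 11111111.11111111.11111111.00000000
Count leading 1s
Prefix: /24


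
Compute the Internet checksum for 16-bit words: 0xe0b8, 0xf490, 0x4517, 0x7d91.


Sum all words (with carry folding):
+ 0xe0b8 = 0xe0b8
+ 0xf490 = 0xd549
+ 0x4517 = 0x1a61
+ 0x7d91 = 0x97f2
One's complement: ~0x97f2
Checksum = 0x680d


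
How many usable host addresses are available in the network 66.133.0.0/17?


Host bits = 32 - 17 = 15
Total addresses = 2^15 = 32768
Usable = total - 2 (network and broadcast)
Usable hosts: 32766


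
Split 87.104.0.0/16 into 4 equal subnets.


New prefix = 16 + 2 = 18
Each subnet has 16384 addresses
  87.104.0.0/18
  87.104.64.0/18
  87.104.128.0/18
  87.104.192.0/18
Subnets: 87.104.0.0/18, 87.104.64.0/18, 87.104.128.0/18, 87.104.192.0/18


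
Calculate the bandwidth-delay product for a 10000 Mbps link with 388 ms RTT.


BDP = bandwidth * RTT
= 10000 Mbps * 388 ms
= 10000 * 1e6 * 388 / 1000 bits
= 3880000000 bits
= 485000000 bytes
= 473632.8125 KB
BDP = 3880000000 bits (485000000 bytes)


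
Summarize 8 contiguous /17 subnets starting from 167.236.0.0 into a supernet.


Original prefix: /17
Number of subnets: 8 = 2^3
New prefix = 17 - 3 = 14
Supernet: 167.236.0.0/14


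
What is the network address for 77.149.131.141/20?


IP:   01001101.10010101.10000011.10001101
Mask: 11111111.11111111.11110000.00000000
AND operation:
Net:  01001101.10010101.10000000.00000000
Network: 77.149.128.0/20


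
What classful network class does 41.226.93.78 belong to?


First octet: 41
Binary: 00101001
0xxxxxxx -> Class A (1-126)
Class A, default mask 255.0.0.0 (/8)


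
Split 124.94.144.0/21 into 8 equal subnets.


New prefix = 21 + 3 = 24
Each subnet has 256 addresses
  124.94.144.0/24
  124.94.145.0/24
  124.94.146.0/24
  124.94.147.0/24
  124.94.148.0/24
  124.94.149.0/24
  124.94.150.0/24
  124.94.151.0/24
Subnets: 124.94.144.0/24, 124.94.145.0/24, 124.94.146.0/24, 124.94.147.0/24, 124.94.148.0/24, 124.94.149.0/24, 124.94.150.0/24, 124.94.151.0/24


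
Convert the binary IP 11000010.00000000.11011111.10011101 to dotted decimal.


11000010 = 194
00000000 = 0
11011111 = 223
10011101 = 157
IP: 194.0.223.157


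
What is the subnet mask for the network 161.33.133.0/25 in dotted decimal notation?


/25 means 25 network bits, 7 host bits
Binary: 11111111111111111111111110000000
Mask: 255.255.255.128


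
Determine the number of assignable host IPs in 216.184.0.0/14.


Host bits = 32 - 14 = 18
Total addresses = 2^18 = 262144
Usable = total - 2 (network and broadcast)
Usable hosts: 262142


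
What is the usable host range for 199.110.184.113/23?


Network: 199.110.184.0
Broadcast: 199.110.185.255
First usable = network + 1
Last usable = broadcast - 1
Range: 199.110.184.1 to 199.110.185.254


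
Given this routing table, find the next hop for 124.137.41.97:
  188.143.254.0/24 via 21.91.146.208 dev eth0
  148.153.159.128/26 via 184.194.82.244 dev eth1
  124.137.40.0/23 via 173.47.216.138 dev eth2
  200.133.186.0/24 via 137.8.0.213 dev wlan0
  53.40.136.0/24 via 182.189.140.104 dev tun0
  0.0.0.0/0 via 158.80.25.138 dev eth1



Longest prefix match for 124.137.41.97:
  /24 188.143.254.0: no
  /26 148.153.159.128: no
  /23 124.137.40.0: MATCH
  /24 200.133.186.0: no
  /24 53.40.136.0: no
  /0 0.0.0.0: MATCH
Selected: next-hop 173.47.216.138 via eth2 (matched /23)


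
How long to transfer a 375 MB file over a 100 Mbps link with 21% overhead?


Effective throughput = 100 * (1 - 21/100) = 79 Mbps
File size in Mb = 375 * 8 = 3000 Mb
Time = 3000 / 79
Time = 37.9747 seconds


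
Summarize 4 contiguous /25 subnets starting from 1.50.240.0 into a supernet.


Original prefix: /25
Number of subnets: 4 = 2^2
New prefix = 25 - 2 = 23
Supernet: 1.50.240.0/23


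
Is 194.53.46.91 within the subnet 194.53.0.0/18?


Subnet network: 194.53.0.0
Test IP AND mask: 194.53.0.0
Yes, 194.53.46.91 is in 194.53.0.0/18


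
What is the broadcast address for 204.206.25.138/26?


Network: 204.206.25.128/26
Host bits = 6
Set all host bits to 1:
Broadcast: 204.206.25.191


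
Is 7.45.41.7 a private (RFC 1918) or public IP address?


RFC 1918 private ranges:
  10.0.0.0/8 (10.0.0.0 - 10.255.255.255)
  172.16.0.0/12 (172.16.0.0 - 172.31.255.255)
  192.168.0.0/16 (192.168.0.0 - 192.168.255.255)
Public (not in any RFC 1918 range)


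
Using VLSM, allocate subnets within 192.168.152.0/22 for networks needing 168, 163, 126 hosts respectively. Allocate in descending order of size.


168 hosts -> /24 (254 usable): 192.168.152.0/24
163 hosts -> /24 (254 usable): 192.168.153.0/24
126 hosts -> /25 (126 usable): 192.168.154.0/25
Allocation: 192.168.152.0/24 (168 hosts, 254 usable); 192.168.153.0/24 (163 hosts, 254 usable); 192.168.154.0/25 (126 hosts, 126 usable)


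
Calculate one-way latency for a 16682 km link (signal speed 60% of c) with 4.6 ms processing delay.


Speed = 0.6 * 3e5 km/s = 180000 km/s
Propagation delay = 16682 / 180000 = 0.0927 s = 92.6778 ms
Processing delay = 4.6 ms
Total one-way latency = 97.2778 ms


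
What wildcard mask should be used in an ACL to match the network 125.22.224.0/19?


Subnet mask: 255.255.224.0
Wildcard = 255.255.255.255 - subnet mask
255 - 255 = 0
255 - 255 = 0
255 - 224 = 31
255 - 0 = 255
Wildcard: 0.0.31.255


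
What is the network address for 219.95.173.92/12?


IP:   11011011.01011111.10101101.01011100
Mask: 11111111.11110000.00000000.00000000
AND operation:
Net:  11011011.01010000.00000000.00000000
Network: 219.80.0.0/12


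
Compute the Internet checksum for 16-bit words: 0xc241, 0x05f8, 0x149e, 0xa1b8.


Sum all words (with carry folding):
+ 0xc241 = 0xc241
+ 0x05f8 = 0xc839
+ 0x149e = 0xdcd7
+ 0xa1b8 = 0x7e90
One's complement: ~0x7e90
Checksum = 0x816f


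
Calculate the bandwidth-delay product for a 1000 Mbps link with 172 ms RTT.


BDP = bandwidth * RTT
= 1000 Mbps * 172 ms
= 1000 * 1e6 * 172 / 1000 bits
= 172000000 bits
= 21500000 bytes
= 20996.0938 KB
BDP = 172000000 bits (21500000 bytes)


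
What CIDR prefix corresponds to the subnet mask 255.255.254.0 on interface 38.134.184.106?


Binary: 11111111.11111111.11111110.00000000
Count leading 1s
Prefix: /23


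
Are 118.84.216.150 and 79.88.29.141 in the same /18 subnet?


Mask: 255.255.192.0
118.84.216.150 AND mask = 118.84.192.0
79.88.29.141 AND mask = 79.88.0.0
No, different subnets (118.84.192.0 vs 79.88.0.0)


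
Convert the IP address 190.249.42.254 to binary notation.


190 = 10111110
249 = 11111001
42 = 00101010
254 = 11111110
Binary: 10111110.11111001.00101010.11111110


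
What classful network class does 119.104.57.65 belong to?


First octet: 119
Binary: 01110111
0xxxxxxx -> Class A (1-126)
Class A, default mask 255.0.0.0 (/8)


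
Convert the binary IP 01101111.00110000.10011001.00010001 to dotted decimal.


01101111 = 111
00110000 = 48
10011001 = 153
00010001 = 17
IP: 111.48.153.17


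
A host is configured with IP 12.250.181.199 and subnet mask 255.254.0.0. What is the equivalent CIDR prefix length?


Binary: 11111111.11111110.00000000.00000000
Count leading 1s
Prefix: /15


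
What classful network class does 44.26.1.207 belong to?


First octet: 44
Binary: 00101100
0xxxxxxx -> Class A (1-126)
Class A, default mask 255.0.0.0 (/8)


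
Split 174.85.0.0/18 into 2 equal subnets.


New prefix = 18 + 1 = 19
Each subnet has 8192 addresses
  174.85.0.0/19
  174.85.32.0/19
Subnets: 174.85.0.0/19, 174.85.32.0/19


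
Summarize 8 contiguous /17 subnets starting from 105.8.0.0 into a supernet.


Original prefix: /17
Number of subnets: 8 = 2^3
New prefix = 17 - 3 = 14
Supernet: 105.8.0.0/14


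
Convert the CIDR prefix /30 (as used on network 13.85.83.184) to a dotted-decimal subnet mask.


/30 means 30 network bits, 2 host bits
Binary: 11111111111111111111111111111100
Mask: 255.255.255.252


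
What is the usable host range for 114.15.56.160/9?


Network: 114.0.0.0
Broadcast: 114.127.255.255
First usable = network + 1
Last usable = broadcast - 1
Range: 114.0.0.1 to 114.127.255.254


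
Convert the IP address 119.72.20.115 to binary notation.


119 = 01110111
72 = 01001000
20 = 00010100
115 = 01110011
Binary: 01110111.01001000.00010100.01110011


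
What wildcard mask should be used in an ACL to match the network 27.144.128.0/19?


Subnet mask: 255.255.224.0
Wildcard = 255.255.255.255 - subnet mask
255 - 255 = 0
255 - 255 = 0
255 - 224 = 31
255 - 0 = 255
Wildcard: 0.0.31.255


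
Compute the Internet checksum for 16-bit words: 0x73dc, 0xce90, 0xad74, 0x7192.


Sum all words (with carry folding):
+ 0x73dc = 0x73dc
+ 0xce90 = 0x426d
+ 0xad74 = 0xefe1
+ 0x7192 = 0x6174
One's complement: ~0x6174
Checksum = 0x9e8b


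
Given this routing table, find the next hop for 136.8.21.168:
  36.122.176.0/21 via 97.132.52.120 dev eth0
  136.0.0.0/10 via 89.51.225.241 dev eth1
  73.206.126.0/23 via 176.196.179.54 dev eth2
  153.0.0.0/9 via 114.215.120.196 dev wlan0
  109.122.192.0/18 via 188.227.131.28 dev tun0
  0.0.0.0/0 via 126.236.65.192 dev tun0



Longest prefix match for 136.8.21.168:
  /21 36.122.176.0: no
  /10 136.0.0.0: MATCH
  /23 73.206.126.0: no
  /9 153.0.0.0: no
  /18 109.122.192.0: no
  /0 0.0.0.0: MATCH
Selected: next-hop 89.51.225.241 via eth1 (matched /10)


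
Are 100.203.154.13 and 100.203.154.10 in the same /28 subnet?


Mask: 255.255.255.240
100.203.154.13 AND mask = 100.203.154.0
100.203.154.10 AND mask = 100.203.154.0
Yes, same subnet (100.203.154.0)


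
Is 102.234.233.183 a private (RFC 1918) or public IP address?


RFC 1918 private ranges:
  10.0.0.0/8 (10.0.0.0 - 10.255.255.255)
  172.16.0.0/12 (172.16.0.0 - 172.31.255.255)
  192.168.0.0/16 (192.168.0.0 - 192.168.255.255)
Public (not in any RFC 1918 range)


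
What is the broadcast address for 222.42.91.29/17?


Network: 222.42.0.0/17
Host bits = 15
Set all host bits to 1:
Broadcast: 222.42.127.255


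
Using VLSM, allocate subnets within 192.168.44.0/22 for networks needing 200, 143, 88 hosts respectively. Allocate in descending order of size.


200 hosts -> /24 (254 usable): 192.168.44.0/24
143 hosts -> /24 (254 usable): 192.168.45.0/24
88 hosts -> /25 (126 usable): 192.168.46.0/25
Allocation: 192.168.44.0/24 (200 hosts, 254 usable); 192.168.45.0/24 (143 hosts, 254 usable); 192.168.46.0/25 (88 hosts, 126 usable)


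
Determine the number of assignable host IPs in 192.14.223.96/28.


Host bits = 32 - 28 = 4
Total addresses = 2^4 = 16
Usable = total - 2 (network and broadcast)
Usable hosts: 14


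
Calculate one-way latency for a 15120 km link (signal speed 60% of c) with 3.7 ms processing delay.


Speed = 0.6 * 3e5 km/s = 180000 km/s
Propagation delay = 15120 / 180000 = 0.084 s = 84 ms
Processing delay = 3.7 ms
Total one-way latency = 87.7 ms


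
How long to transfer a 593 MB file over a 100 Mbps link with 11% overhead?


Effective throughput = 100 * (1 - 11/100) = 89 Mbps
File size in Mb = 593 * 8 = 4744 Mb
Time = 4744 / 89
Time = 53.3034 seconds


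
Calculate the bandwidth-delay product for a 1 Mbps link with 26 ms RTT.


BDP = bandwidth * RTT
= 1 Mbps * 26 ms
= 1 * 1e6 * 26 / 1000 bits
= 26000 bits
= 3250 bytes
= 3.1738 KB
BDP = 26000 bits (3250 bytes)


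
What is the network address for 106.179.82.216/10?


IP:   01101010.10110011.01010010.11011000
Mask: 11111111.11000000.00000000.00000000
AND operation:
Net:  01101010.10000000.00000000.00000000
Network: 106.128.0.0/10


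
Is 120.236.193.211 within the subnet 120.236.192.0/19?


Subnet network: 120.236.192.0
Test IP AND mask: 120.236.192.0
Yes, 120.236.193.211 is in 120.236.192.0/19


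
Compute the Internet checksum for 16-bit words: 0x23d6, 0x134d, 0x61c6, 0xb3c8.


Sum all words (with carry folding):
+ 0x23d6 = 0x23d6
+ 0x134d = 0x3723
+ 0x61c6 = 0x98e9
+ 0xb3c8 = 0x4cb2
One's complement: ~0x4cb2
Checksum = 0xb34d


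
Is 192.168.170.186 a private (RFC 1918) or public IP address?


RFC 1918 private ranges:
  10.0.0.0/8 (10.0.0.0 - 10.255.255.255)
  172.16.0.0/12 (172.16.0.0 - 172.31.255.255)
  192.168.0.0/16 (192.168.0.0 - 192.168.255.255)
Private (in 192.168.0.0/16)


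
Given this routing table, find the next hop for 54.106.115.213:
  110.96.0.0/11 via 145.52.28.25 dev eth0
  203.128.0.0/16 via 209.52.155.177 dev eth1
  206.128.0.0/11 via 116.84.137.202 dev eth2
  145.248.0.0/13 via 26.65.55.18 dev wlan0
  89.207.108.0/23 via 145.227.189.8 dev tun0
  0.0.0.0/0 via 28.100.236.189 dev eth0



Longest prefix match for 54.106.115.213:
  /11 110.96.0.0: no
  /16 203.128.0.0: no
  /11 206.128.0.0: no
  /13 145.248.0.0: no
  /23 89.207.108.0: no
  /0 0.0.0.0: MATCH
Selected: next-hop 28.100.236.189 via eth0 (matched /0)


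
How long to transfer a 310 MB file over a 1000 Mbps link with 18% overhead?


Effective throughput = 1000 * (1 - 18/100) = 820.0 Mbps
File size in Mb = 310 * 8 = 2480 Mb
Time = 2480 / 820.0
Time = 3.0244 seconds


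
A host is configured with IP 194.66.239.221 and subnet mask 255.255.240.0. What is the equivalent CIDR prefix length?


Binary: 11111111.11111111.11110000.00000000
Count leading 1s
Prefix: /20


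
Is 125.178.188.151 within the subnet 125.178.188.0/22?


Subnet network: 125.178.188.0
Test IP AND mask: 125.178.188.0
Yes, 125.178.188.151 is in 125.178.188.0/22


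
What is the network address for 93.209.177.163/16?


IP:   01011101.11010001.10110001.10100011
Mask: 11111111.11111111.00000000.00000000
AND operation:
Net:  01011101.11010001.00000000.00000000
Network: 93.209.0.0/16


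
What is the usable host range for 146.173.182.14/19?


Network: 146.173.160.0
Broadcast: 146.173.191.255
First usable = network + 1
Last usable = broadcast - 1
Range: 146.173.160.1 to 146.173.191.254


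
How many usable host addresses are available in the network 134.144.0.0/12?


Host bits = 32 - 12 = 20
Total addresses = 2^20 = 1048576
Usable = total - 2 (network and broadcast)
Usable hosts: 1048574


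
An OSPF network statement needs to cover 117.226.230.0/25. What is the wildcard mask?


Subnet mask: 255.255.255.128
Wildcard = 255.255.255.255 - subnet mask
255 - 255 = 0
255 - 255 = 0
255 - 255 = 0
255 - 128 = 127
Wildcard: 0.0.0.127


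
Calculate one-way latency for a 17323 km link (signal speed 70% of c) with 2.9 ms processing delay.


Speed = 0.7 * 3e5 km/s = 210000 km/s
Propagation delay = 17323 / 210000 = 0.0825 s = 82.4905 ms
Processing delay = 2.9 ms
Total one-way latency = 85.3905 ms


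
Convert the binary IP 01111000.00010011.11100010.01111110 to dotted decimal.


01111000 = 120
00010011 = 19
11100010 = 226
01111110 = 126
IP: 120.19.226.126


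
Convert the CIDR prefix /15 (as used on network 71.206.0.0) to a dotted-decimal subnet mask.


/15 means 15 network bits, 17 host bits
Binary: 11111111111111100000000000000000
Mask: 255.254.0.0


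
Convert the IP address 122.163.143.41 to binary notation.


122 = 01111010
163 = 10100011
143 = 10001111
41 = 00101001
Binary: 01111010.10100011.10001111.00101001


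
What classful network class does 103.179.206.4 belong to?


First octet: 103
Binary: 01100111
0xxxxxxx -> Class A (1-126)
Class A, default mask 255.0.0.0 (/8)


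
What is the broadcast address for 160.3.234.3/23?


Network: 160.3.234.0/23
Host bits = 9
Set all host bits to 1:
Broadcast: 160.3.235.255


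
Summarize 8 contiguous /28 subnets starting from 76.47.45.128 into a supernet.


Original prefix: /28
Number of subnets: 8 = 2^3
New prefix = 28 - 3 = 25
Supernet: 76.47.45.128/25


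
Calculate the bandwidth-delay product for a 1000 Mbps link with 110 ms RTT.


BDP = bandwidth * RTT
= 1000 Mbps * 110 ms
= 1000 * 1e6 * 110 / 1000 bits
= 110000000 bits
= 13750000 bytes
= 13427.7344 KB
BDP = 110000000 bits (13750000 bytes)


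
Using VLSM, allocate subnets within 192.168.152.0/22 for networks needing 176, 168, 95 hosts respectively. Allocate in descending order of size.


176 hosts -> /24 (254 usable): 192.168.152.0/24
168 hosts -> /24 (254 usable): 192.168.153.0/24
95 hosts -> /25 (126 usable): 192.168.154.0/25
Allocation: 192.168.152.0/24 (176 hosts, 254 usable); 192.168.153.0/24 (168 hosts, 254 usable); 192.168.154.0/25 (95 hosts, 126 usable)


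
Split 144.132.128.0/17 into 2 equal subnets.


New prefix = 17 + 1 = 18
Each subnet has 16384 addresses
  144.132.128.0/18
  144.132.192.0/18
Subnets: 144.132.128.0/18, 144.132.192.0/18


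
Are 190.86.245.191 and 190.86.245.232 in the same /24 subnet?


Mask: 255.255.255.0
190.86.245.191 AND mask = 190.86.245.0
190.86.245.232 AND mask = 190.86.245.0
Yes, same subnet (190.86.245.0)


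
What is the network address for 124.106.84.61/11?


IP:   01111100.01101010.01010100.00111101
Mask: 11111111.11100000.00000000.00000000
AND operation:
Net:  01111100.01100000.00000000.00000000
Network: 124.96.0.0/11


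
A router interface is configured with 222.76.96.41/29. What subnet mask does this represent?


/29 means 29 network bits, 3 host bits
Binary: 11111111111111111111111111111000
Mask: 255.255.255.248


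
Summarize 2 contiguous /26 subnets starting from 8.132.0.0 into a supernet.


Original prefix: /26
Number of subnets: 2 = 2^1
New prefix = 26 - 1 = 25
Supernet: 8.132.0.0/25


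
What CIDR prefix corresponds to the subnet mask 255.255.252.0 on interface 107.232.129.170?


Binary: 11111111.11111111.11111100.00000000
Count leading 1s
Prefix: /22


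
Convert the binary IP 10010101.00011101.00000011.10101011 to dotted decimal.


10010101 = 149
00011101 = 29
00000011 = 3
10101011 = 171
IP: 149.29.3.171


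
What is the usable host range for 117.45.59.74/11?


Network: 117.32.0.0
Broadcast: 117.63.255.255
First usable = network + 1
Last usable = broadcast - 1
Range: 117.32.0.1 to 117.63.255.254


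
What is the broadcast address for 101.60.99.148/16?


Network: 101.60.0.0/16
Host bits = 16
Set all host bits to 1:
Broadcast: 101.60.255.255


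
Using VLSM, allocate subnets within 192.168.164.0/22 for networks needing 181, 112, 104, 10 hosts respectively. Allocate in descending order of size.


181 hosts -> /24 (254 usable): 192.168.164.0/24
112 hosts -> /25 (126 usable): 192.168.165.0/25
104 hosts -> /25 (126 usable): 192.168.165.128/25
10 hosts -> /28 (14 usable): 192.168.166.0/28
Allocation: 192.168.164.0/24 (181 hosts, 254 usable); 192.168.165.0/25 (112 hosts, 126 usable); 192.168.165.128/25 (104 hosts, 126 usable); 192.168.166.0/28 (10 hosts, 14 usable)


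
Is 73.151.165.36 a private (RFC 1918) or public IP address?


RFC 1918 private ranges:
  10.0.0.0/8 (10.0.0.0 - 10.255.255.255)
  172.16.0.0/12 (172.16.0.0 - 172.31.255.255)
  192.168.0.0/16 (192.168.0.0 - 192.168.255.255)
Public (not in any RFC 1918 range)


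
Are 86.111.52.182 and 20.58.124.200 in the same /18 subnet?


Mask: 255.255.192.0
86.111.52.182 AND mask = 86.111.0.0
20.58.124.200 AND mask = 20.58.64.0
No, different subnets (86.111.0.0 vs 20.58.64.0)


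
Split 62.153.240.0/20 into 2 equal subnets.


New prefix = 20 + 1 = 21
Each subnet has 2048 addresses
  62.153.240.0/21
  62.153.248.0/21
Subnets: 62.153.240.0/21, 62.153.248.0/21


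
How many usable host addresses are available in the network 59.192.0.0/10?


Host bits = 32 - 10 = 22
Total addresses = 2^22 = 4194304
Usable = total - 2 (network and broadcast)
Usable hosts: 4194302


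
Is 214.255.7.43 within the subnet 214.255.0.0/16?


Subnet network: 214.255.0.0
Test IP AND mask: 214.255.0.0
Yes, 214.255.7.43 is in 214.255.0.0/16


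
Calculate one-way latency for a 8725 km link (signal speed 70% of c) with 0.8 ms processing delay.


Speed = 0.7 * 3e5 km/s = 210000 km/s
Propagation delay = 8725 / 210000 = 0.0415 s = 41.5476 ms
Processing delay = 0.8 ms
Total one-way latency = 42.3476 ms


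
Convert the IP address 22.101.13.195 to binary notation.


22 = 00010110
101 = 01100101
13 = 00001101
195 = 11000011
Binary: 00010110.01100101.00001101.11000011


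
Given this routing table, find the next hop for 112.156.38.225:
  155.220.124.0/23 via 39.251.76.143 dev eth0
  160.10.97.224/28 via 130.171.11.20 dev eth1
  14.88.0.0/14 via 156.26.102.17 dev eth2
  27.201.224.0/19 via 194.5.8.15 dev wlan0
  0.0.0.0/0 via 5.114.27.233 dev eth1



Longest prefix match for 112.156.38.225:
  /23 155.220.124.0: no
  /28 160.10.97.224: no
  /14 14.88.0.0: no
  /19 27.201.224.0: no
  /0 0.0.0.0: MATCH
Selected: next-hop 5.114.27.233 via eth1 (matched /0)


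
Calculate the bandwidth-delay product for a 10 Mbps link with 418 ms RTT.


BDP = bandwidth * RTT
= 10 Mbps * 418 ms
= 10 * 1e6 * 418 / 1000 bits
= 4180000 bits
= 522500 bytes
= 510.2539 KB
BDP = 4180000 bits (522500 bytes)


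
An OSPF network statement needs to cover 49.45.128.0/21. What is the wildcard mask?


Subnet mask: 255.255.248.0
Wildcard = 255.255.255.255 - subnet mask
255 - 255 = 0
255 - 255 = 0
255 - 248 = 7
255 - 0 = 255
Wildcard: 0.0.7.255


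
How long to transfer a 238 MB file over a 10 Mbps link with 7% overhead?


Effective throughput = 10 * (1 - 7/100) = 9.3 Mbps
File size in Mb = 238 * 8 = 1904 Mb
Time = 1904 / 9.3
Time = 204.7312 seconds


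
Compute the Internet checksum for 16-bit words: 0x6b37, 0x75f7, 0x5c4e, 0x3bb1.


Sum all words (with carry folding):
+ 0x6b37 = 0x6b37
+ 0x75f7 = 0xe12e
+ 0x5c4e = 0x3d7d
+ 0x3bb1 = 0x792e
One's complement: ~0x792e
Checksum = 0x86d1
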